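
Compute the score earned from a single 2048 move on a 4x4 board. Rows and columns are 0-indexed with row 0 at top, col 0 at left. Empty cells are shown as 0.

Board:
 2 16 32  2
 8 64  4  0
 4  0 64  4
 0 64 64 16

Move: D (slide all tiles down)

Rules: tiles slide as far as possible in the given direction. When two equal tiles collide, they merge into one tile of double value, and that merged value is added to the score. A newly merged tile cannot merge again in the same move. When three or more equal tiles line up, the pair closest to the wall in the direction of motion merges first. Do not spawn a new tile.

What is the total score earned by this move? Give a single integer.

Answer: 256

Derivation:
Slide down:
col 0: [2, 8, 4, 0] -> [0, 2, 8, 4]  score +0 (running 0)
col 1: [16, 64, 0, 64] -> [0, 0, 16, 128]  score +128 (running 128)
col 2: [32, 4, 64, 64] -> [0, 32, 4, 128]  score +128 (running 256)
col 3: [2, 0, 4, 16] -> [0, 2, 4, 16]  score +0 (running 256)
Board after move:
  0   0   0   0
  2   0  32   2
  8  16   4   4
  4 128 128  16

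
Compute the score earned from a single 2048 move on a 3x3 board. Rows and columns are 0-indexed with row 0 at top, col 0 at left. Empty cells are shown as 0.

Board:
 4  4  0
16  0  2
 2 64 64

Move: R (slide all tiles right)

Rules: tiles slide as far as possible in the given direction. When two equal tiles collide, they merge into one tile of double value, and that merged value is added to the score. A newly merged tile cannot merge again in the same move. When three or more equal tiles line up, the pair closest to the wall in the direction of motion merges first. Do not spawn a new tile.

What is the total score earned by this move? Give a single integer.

Answer: 136

Derivation:
Slide right:
row 0: [4, 4, 0] -> [0, 0, 8]  score +8 (running 8)
row 1: [16, 0, 2] -> [0, 16, 2]  score +0 (running 8)
row 2: [2, 64, 64] -> [0, 2, 128]  score +128 (running 136)
Board after move:
  0   0   8
  0  16   2
  0   2 128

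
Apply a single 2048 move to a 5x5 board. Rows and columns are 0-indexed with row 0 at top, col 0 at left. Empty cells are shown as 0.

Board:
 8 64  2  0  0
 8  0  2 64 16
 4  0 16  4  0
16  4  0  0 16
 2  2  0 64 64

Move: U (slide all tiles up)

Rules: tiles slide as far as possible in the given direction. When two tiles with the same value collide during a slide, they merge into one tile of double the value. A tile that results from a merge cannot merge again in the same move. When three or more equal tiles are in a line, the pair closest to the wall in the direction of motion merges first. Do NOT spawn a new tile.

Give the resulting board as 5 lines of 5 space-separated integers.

Slide up:
col 0: [8, 8, 4, 16, 2] -> [16, 4, 16, 2, 0]
col 1: [64, 0, 0, 4, 2] -> [64, 4, 2, 0, 0]
col 2: [2, 2, 16, 0, 0] -> [4, 16, 0, 0, 0]
col 3: [0, 64, 4, 0, 64] -> [64, 4, 64, 0, 0]
col 4: [0, 16, 0, 16, 64] -> [32, 64, 0, 0, 0]

Answer: 16 64  4 64 32
 4  4 16  4 64
16  2  0 64  0
 2  0  0  0  0
 0  0  0  0  0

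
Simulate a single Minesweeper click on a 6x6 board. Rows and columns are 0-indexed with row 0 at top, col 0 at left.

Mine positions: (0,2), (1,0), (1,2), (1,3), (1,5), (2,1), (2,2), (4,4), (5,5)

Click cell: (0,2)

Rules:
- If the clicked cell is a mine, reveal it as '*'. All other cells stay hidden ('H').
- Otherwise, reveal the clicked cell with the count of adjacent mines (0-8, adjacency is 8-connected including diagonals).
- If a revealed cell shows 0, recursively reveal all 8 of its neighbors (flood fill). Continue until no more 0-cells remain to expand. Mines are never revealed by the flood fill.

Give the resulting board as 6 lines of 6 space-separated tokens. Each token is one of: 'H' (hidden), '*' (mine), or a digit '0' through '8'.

H H * H H H
H H H H H H
H H H H H H
H H H H H H
H H H H H H
H H H H H H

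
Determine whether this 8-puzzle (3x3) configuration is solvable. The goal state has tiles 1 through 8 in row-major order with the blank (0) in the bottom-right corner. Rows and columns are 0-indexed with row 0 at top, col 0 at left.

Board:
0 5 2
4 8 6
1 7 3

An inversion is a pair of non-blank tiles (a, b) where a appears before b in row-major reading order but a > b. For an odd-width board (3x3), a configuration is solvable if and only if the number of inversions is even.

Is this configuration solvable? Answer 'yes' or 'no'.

Inversions (pairs i<j in row-major order where tile[i] > tile[j] > 0): 14
14 is even, so the puzzle is solvable.

Answer: yes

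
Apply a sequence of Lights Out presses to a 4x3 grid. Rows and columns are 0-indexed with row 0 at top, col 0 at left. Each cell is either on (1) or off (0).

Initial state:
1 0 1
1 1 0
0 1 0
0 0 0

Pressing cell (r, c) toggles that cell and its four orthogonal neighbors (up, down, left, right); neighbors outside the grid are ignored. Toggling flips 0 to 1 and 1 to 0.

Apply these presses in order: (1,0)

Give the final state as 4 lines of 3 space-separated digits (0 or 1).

After press 1 at (1,0):
0 0 1
0 0 0
1 1 0
0 0 0

Answer: 0 0 1
0 0 0
1 1 0
0 0 0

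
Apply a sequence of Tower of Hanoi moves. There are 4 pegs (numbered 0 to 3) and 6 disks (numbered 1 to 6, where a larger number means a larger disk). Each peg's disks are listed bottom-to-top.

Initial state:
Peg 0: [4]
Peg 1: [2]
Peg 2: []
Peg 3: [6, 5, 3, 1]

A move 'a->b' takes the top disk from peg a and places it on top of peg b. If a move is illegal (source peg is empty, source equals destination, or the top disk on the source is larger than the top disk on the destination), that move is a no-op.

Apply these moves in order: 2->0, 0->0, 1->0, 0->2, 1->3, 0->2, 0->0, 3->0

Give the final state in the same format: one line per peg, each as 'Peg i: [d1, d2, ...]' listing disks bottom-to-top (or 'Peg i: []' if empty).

Answer: Peg 0: [4, 1]
Peg 1: []
Peg 2: [2]
Peg 3: [6, 5, 3]

Derivation:
After move 1 (2->0):
Peg 0: [4]
Peg 1: [2]
Peg 2: []
Peg 3: [6, 5, 3, 1]

After move 2 (0->0):
Peg 0: [4]
Peg 1: [2]
Peg 2: []
Peg 3: [6, 5, 3, 1]

After move 3 (1->0):
Peg 0: [4, 2]
Peg 1: []
Peg 2: []
Peg 3: [6, 5, 3, 1]

After move 4 (0->2):
Peg 0: [4]
Peg 1: []
Peg 2: [2]
Peg 3: [6, 5, 3, 1]

After move 5 (1->3):
Peg 0: [4]
Peg 1: []
Peg 2: [2]
Peg 3: [6, 5, 3, 1]

After move 6 (0->2):
Peg 0: [4]
Peg 1: []
Peg 2: [2]
Peg 3: [6, 5, 3, 1]

After move 7 (0->0):
Peg 0: [4]
Peg 1: []
Peg 2: [2]
Peg 3: [6, 5, 3, 1]

After move 8 (3->0):
Peg 0: [4, 1]
Peg 1: []
Peg 2: [2]
Peg 3: [6, 5, 3]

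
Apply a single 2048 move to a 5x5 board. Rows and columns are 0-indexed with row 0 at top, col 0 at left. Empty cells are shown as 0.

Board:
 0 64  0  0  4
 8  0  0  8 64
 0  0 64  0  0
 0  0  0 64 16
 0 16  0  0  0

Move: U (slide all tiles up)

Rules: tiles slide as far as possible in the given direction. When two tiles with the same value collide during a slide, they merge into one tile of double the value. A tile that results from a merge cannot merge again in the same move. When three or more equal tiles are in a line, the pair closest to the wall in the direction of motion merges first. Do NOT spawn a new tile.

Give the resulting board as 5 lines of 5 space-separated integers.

Slide up:
col 0: [0, 8, 0, 0, 0] -> [8, 0, 0, 0, 0]
col 1: [64, 0, 0, 0, 16] -> [64, 16, 0, 0, 0]
col 2: [0, 0, 64, 0, 0] -> [64, 0, 0, 0, 0]
col 3: [0, 8, 0, 64, 0] -> [8, 64, 0, 0, 0]
col 4: [4, 64, 0, 16, 0] -> [4, 64, 16, 0, 0]

Answer:  8 64 64  8  4
 0 16  0 64 64
 0  0  0  0 16
 0  0  0  0  0
 0  0  0  0  0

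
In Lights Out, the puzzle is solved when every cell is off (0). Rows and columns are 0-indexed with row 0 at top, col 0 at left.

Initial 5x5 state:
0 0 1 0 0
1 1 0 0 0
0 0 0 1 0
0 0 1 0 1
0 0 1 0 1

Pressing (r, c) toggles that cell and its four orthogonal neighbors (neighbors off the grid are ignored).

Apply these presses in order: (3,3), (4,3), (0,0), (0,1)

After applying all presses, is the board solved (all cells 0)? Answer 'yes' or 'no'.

Answer: yes

Derivation:
After press 1 at (3,3):
0 0 1 0 0
1 1 0 0 0
0 0 0 0 0
0 0 0 1 0
0 0 1 1 1

After press 2 at (4,3):
0 0 1 0 0
1 1 0 0 0
0 0 0 0 0
0 0 0 0 0
0 0 0 0 0

After press 3 at (0,0):
1 1 1 0 0
0 1 0 0 0
0 0 0 0 0
0 0 0 0 0
0 0 0 0 0

After press 4 at (0,1):
0 0 0 0 0
0 0 0 0 0
0 0 0 0 0
0 0 0 0 0
0 0 0 0 0

Lights still on: 0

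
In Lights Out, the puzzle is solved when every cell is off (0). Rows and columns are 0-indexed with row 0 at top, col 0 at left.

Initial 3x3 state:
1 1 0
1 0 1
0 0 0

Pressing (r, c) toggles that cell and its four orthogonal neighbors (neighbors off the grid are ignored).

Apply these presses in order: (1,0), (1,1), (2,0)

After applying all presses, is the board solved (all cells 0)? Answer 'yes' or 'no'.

Answer: yes

Derivation:
After press 1 at (1,0):
0 1 0
0 1 1
1 0 0

After press 2 at (1,1):
0 0 0
1 0 0
1 1 0

After press 3 at (2,0):
0 0 0
0 0 0
0 0 0

Lights still on: 0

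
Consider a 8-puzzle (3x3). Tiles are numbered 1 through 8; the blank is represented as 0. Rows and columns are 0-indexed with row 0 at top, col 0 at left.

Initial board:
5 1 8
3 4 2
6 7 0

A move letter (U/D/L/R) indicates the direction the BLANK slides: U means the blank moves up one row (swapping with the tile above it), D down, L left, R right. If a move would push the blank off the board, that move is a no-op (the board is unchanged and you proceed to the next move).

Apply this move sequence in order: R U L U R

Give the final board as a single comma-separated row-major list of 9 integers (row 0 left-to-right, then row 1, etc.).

Answer: 5, 8, 0, 3, 1, 4, 6, 7, 2

Derivation:
After move 1 (R):
5 1 8
3 4 2
6 7 0

After move 2 (U):
5 1 8
3 4 0
6 7 2

After move 3 (L):
5 1 8
3 0 4
6 7 2

After move 4 (U):
5 0 8
3 1 4
6 7 2

After move 5 (R):
5 8 0
3 1 4
6 7 2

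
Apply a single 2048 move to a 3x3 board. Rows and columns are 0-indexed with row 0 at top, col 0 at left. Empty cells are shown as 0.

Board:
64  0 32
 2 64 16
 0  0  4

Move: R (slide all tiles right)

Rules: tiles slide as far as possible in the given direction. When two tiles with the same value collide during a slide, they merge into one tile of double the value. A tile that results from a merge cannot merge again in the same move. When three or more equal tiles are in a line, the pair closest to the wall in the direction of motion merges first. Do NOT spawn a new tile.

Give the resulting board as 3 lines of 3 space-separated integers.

Answer:  0 64 32
 2 64 16
 0  0  4

Derivation:
Slide right:
row 0: [64, 0, 32] -> [0, 64, 32]
row 1: [2, 64, 16] -> [2, 64, 16]
row 2: [0, 0, 4] -> [0, 0, 4]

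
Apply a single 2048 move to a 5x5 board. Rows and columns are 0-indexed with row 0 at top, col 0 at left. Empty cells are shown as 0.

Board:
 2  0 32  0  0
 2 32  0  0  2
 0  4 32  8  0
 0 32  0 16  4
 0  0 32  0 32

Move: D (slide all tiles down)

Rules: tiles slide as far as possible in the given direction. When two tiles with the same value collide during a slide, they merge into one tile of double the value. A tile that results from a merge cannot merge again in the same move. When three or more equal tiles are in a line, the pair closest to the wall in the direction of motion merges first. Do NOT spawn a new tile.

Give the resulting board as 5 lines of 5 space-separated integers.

Answer:  0  0  0  0  0
 0  0  0  0  0
 0 32  0  0  2
 0  4 32  8  4
 4 32 64 16 32

Derivation:
Slide down:
col 0: [2, 2, 0, 0, 0] -> [0, 0, 0, 0, 4]
col 1: [0, 32, 4, 32, 0] -> [0, 0, 32, 4, 32]
col 2: [32, 0, 32, 0, 32] -> [0, 0, 0, 32, 64]
col 3: [0, 0, 8, 16, 0] -> [0, 0, 0, 8, 16]
col 4: [0, 2, 0, 4, 32] -> [0, 0, 2, 4, 32]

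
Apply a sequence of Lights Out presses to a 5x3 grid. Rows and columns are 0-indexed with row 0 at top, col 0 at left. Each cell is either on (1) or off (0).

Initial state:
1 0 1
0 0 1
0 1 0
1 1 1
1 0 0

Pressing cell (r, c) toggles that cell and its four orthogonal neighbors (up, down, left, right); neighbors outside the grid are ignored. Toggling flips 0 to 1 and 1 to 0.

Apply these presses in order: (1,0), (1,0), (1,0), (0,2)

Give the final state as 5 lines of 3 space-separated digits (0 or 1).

Answer: 0 1 0
1 1 0
1 1 0
1 1 1
1 0 0

Derivation:
After press 1 at (1,0):
0 0 1
1 1 1
1 1 0
1 1 1
1 0 0

After press 2 at (1,0):
1 0 1
0 0 1
0 1 0
1 1 1
1 0 0

After press 3 at (1,0):
0 0 1
1 1 1
1 1 0
1 1 1
1 0 0

After press 4 at (0,2):
0 1 0
1 1 0
1 1 0
1 1 1
1 0 0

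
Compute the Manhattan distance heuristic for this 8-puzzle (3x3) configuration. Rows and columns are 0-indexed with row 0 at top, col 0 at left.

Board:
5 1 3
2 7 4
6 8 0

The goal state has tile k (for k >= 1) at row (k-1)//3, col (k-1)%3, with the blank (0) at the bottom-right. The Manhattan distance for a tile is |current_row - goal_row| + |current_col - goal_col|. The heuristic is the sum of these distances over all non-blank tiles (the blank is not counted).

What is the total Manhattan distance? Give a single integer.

Tile 5: (0,0)->(1,1) = 2
Tile 1: (0,1)->(0,0) = 1
Tile 3: (0,2)->(0,2) = 0
Tile 2: (1,0)->(0,1) = 2
Tile 7: (1,1)->(2,0) = 2
Tile 4: (1,2)->(1,0) = 2
Tile 6: (2,0)->(1,2) = 3
Tile 8: (2,1)->(2,1) = 0
Sum: 2 + 1 + 0 + 2 + 2 + 2 + 3 + 0 = 12

Answer: 12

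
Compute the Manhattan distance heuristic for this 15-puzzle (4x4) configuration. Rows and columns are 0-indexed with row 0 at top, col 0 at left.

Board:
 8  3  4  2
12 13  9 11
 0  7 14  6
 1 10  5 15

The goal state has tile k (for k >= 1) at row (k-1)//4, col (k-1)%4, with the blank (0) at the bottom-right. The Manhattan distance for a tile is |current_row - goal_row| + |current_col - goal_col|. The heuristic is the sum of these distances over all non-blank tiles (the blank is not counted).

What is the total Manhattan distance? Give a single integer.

Answer: 36

Derivation:
Tile 8: (0,0)->(1,3) = 4
Tile 3: (0,1)->(0,2) = 1
Tile 4: (0,2)->(0,3) = 1
Tile 2: (0,3)->(0,1) = 2
Tile 12: (1,0)->(2,3) = 4
Tile 13: (1,1)->(3,0) = 3
Tile 9: (1,2)->(2,0) = 3
Tile 11: (1,3)->(2,2) = 2
Tile 7: (2,1)->(1,2) = 2
Tile 14: (2,2)->(3,1) = 2
Tile 6: (2,3)->(1,1) = 3
Tile 1: (3,0)->(0,0) = 3
Tile 10: (3,1)->(2,1) = 1
Tile 5: (3,2)->(1,0) = 4
Tile 15: (3,3)->(3,2) = 1
Sum: 4 + 1 + 1 + 2 + 4 + 3 + 3 + 2 + 2 + 2 + 3 + 3 + 1 + 4 + 1 = 36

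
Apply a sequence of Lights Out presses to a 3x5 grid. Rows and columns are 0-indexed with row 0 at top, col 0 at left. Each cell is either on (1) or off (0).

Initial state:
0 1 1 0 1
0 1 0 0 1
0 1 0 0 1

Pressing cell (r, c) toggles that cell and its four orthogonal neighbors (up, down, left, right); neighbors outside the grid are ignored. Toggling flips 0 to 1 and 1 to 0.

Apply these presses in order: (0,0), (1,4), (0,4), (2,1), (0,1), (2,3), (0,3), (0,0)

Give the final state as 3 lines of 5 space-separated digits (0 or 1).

After press 1 at (0,0):
1 0 1 0 1
1 1 0 0 1
0 1 0 0 1

After press 2 at (1,4):
1 0 1 0 0
1 1 0 1 0
0 1 0 0 0

After press 3 at (0,4):
1 0 1 1 1
1 1 0 1 1
0 1 0 0 0

After press 4 at (2,1):
1 0 1 1 1
1 0 0 1 1
1 0 1 0 0

After press 5 at (0,1):
0 1 0 1 1
1 1 0 1 1
1 0 1 0 0

After press 6 at (2,3):
0 1 0 1 1
1 1 0 0 1
1 0 0 1 1

After press 7 at (0,3):
0 1 1 0 0
1 1 0 1 1
1 0 0 1 1

After press 8 at (0,0):
1 0 1 0 0
0 1 0 1 1
1 0 0 1 1

Answer: 1 0 1 0 0
0 1 0 1 1
1 0 0 1 1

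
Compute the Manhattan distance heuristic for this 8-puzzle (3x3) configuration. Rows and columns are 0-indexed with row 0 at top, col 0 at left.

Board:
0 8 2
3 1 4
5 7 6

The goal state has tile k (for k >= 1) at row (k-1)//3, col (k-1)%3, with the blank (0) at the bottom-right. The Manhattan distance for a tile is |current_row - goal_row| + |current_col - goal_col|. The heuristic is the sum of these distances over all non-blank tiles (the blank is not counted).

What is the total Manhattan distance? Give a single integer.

Answer: 14

Derivation:
Tile 8: (0,1)->(2,1) = 2
Tile 2: (0,2)->(0,1) = 1
Tile 3: (1,0)->(0,2) = 3
Tile 1: (1,1)->(0,0) = 2
Tile 4: (1,2)->(1,0) = 2
Tile 5: (2,0)->(1,1) = 2
Tile 7: (2,1)->(2,0) = 1
Tile 6: (2,2)->(1,2) = 1
Sum: 2 + 1 + 3 + 2 + 2 + 2 + 1 + 1 = 14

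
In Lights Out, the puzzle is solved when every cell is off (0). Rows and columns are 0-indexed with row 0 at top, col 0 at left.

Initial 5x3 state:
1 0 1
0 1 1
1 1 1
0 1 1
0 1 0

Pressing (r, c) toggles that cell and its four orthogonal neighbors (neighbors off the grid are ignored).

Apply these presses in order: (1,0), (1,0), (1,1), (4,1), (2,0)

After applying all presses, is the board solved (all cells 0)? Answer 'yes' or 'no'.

After press 1 at (1,0):
0 0 1
1 0 1
0 1 1
0 1 1
0 1 0

After press 2 at (1,0):
1 0 1
0 1 1
1 1 1
0 1 1
0 1 0

After press 3 at (1,1):
1 1 1
1 0 0
1 0 1
0 1 1
0 1 0

After press 4 at (4,1):
1 1 1
1 0 0
1 0 1
0 0 1
1 0 1

After press 5 at (2,0):
1 1 1
0 0 0
0 1 1
1 0 1
1 0 1

Lights still on: 9

Answer: no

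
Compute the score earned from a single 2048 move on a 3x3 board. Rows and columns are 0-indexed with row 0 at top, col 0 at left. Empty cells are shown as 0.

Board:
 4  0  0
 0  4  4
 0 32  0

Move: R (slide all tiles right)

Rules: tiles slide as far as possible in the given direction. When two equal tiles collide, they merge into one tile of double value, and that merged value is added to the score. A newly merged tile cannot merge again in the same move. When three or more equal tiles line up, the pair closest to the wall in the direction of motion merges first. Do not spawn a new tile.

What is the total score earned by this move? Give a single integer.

Answer: 8

Derivation:
Slide right:
row 0: [4, 0, 0] -> [0, 0, 4]  score +0 (running 0)
row 1: [0, 4, 4] -> [0, 0, 8]  score +8 (running 8)
row 2: [0, 32, 0] -> [0, 0, 32]  score +0 (running 8)
Board after move:
 0  0  4
 0  0  8
 0  0 32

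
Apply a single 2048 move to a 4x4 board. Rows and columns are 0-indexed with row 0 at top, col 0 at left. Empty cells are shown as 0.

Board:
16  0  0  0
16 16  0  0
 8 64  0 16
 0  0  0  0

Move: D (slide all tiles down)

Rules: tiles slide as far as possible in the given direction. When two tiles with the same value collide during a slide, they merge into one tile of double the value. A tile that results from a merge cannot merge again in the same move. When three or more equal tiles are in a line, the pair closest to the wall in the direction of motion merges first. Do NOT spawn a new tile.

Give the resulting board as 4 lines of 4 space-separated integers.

Slide down:
col 0: [16, 16, 8, 0] -> [0, 0, 32, 8]
col 1: [0, 16, 64, 0] -> [0, 0, 16, 64]
col 2: [0, 0, 0, 0] -> [0, 0, 0, 0]
col 3: [0, 0, 16, 0] -> [0, 0, 0, 16]

Answer:  0  0  0  0
 0  0  0  0
32 16  0  0
 8 64  0 16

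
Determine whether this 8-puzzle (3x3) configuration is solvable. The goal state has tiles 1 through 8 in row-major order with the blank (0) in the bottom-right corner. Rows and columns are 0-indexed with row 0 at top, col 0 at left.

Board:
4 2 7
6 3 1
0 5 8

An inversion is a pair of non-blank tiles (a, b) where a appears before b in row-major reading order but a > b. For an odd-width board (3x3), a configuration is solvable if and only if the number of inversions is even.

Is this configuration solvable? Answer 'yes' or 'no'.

Inversions (pairs i<j in row-major order where tile[i] > tile[j] > 0): 12
12 is even, so the puzzle is solvable.

Answer: yes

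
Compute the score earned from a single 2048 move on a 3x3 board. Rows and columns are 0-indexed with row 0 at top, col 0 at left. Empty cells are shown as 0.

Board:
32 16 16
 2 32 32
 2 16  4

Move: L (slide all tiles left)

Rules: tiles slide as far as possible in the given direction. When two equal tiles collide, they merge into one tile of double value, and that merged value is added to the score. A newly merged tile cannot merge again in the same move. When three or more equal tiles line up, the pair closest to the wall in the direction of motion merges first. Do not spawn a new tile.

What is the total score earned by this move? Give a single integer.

Slide left:
row 0: [32, 16, 16] -> [32, 32, 0]  score +32 (running 32)
row 1: [2, 32, 32] -> [2, 64, 0]  score +64 (running 96)
row 2: [2, 16, 4] -> [2, 16, 4]  score +0 (running 96)
Board after move:
32 32  0
 2 64  0
 2 16  4

Answer: 96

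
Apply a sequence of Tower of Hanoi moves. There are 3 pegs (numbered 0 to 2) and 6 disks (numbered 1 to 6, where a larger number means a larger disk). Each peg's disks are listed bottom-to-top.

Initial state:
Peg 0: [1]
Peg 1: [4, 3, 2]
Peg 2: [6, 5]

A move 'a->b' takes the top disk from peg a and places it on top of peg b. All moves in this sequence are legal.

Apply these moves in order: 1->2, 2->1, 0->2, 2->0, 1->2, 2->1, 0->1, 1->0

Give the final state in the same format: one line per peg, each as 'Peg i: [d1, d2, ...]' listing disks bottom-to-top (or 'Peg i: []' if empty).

After move 1 (1->2):
Peg 0: [1]
Peg 1: [4, 3]
Peg 2: [6, 5, 2]

After move 2 (2->1):
Peg 0: [1]
Peg 1: [4, 3, 2]
Peg 2: [6, 5]

After move 3 (0->2):
Peg 0: []
Peg 1: [4, 3, 2]
Peg 2: [6, 5, 1]

After move 4 (2->0):
Peg 0: [1]
Peg 1: [4, 3, 2]
Peg 2: [6, 5]

After move 5 (1->2):
Peg 0: [1]
Peg 1: [4, 3]
Peg 2: [6, 5, 2]

After move 6 (2->1):
Peg 0: [1]
Peg 1: [4, 3, 2]
Peg 2: [6, 5]

After move 7 (0->1):
Peg 0: []
Peg 1: [4, 3, 2, 1]
Peg 2: [6, 5]

After move 8 (1->0):
Peg 0: [1]
Peg 1: [4, 3, 2]
Peg 2: [6, 5]

Answer: Peg 0: [1]
Peg 1: [4, 3, 2]
Peg 2: [6, 5]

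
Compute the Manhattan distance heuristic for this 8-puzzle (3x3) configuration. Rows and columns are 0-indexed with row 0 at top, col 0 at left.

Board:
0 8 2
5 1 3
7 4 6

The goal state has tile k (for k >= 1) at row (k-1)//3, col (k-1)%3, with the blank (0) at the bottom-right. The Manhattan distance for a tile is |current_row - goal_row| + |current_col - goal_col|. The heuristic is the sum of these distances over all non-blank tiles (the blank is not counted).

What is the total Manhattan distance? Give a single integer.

Tile 8: at (0,1), goal (2,1), distance |0-2|+|1-1| = 2
Tile 2: at (0,2), goal (0,1), distance |0-0|+|2-1| = 1
Tile 5: at (1,0), goal (1,1), distance |1-1|+|0-1| = 1
Tile 1: at (1,1), goal (0,0), distance |1-0|+|1-0| = 2
Tile 3: at (1,2), goal (0,2), distance |1-0|+|2-2| = 1
Tile 7: at (2,0), goal (2,0), distance |2-2|+|0-0| = 0
Tile 4: at (2,1), goal (1,0), distance |2-1|+|1-0| = 2
Tile 6: at (2,2), goal (1,2), distance |2-1|+|2-2| = 1
Sum: 2 + 1 + 1 + 2 + 1 + 0 + 2 + 1 = 10

Answer: 10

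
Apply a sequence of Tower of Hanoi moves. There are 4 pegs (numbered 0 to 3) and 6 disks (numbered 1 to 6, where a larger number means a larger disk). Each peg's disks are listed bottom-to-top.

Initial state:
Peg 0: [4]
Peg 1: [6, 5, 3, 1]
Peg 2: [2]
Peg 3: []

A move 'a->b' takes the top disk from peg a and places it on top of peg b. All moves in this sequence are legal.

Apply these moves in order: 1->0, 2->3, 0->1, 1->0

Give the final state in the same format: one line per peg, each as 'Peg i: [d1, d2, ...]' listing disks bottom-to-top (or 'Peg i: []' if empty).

Answer: Peg 0: [4, 1]
Peg 1: [6, 5, 3]
Peg 2: []
Peg 3: [2]

Derivation:
After move 1 (1->0):
Peg 0: [4, 1]
Peg 1: [6, 5, 3]
Peg 2: [2]
Peg 3: []

After move 2 (2->3):
Peg 0: [4, 1]
Peg 1: [6, 5, 3]
Peg 2: []
Peg 3: [2]

After move 3 (0->1):
Peg 0: [4]
Peg 1: [6, 5, 3, 1]
Peg 2: []
Peg 3: [2]

After move 4 (1->0):
Peg 0: [4, 1]
Peg 1: [6, 5, 3]
Peg 2: []
Peg 3: [2]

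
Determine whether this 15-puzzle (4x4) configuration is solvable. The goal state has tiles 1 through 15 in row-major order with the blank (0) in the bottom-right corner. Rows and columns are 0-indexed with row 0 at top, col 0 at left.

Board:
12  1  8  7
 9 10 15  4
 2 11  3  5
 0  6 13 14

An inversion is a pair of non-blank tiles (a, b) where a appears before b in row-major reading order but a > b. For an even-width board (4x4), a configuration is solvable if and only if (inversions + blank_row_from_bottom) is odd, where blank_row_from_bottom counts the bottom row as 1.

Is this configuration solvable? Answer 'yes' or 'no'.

Answer: no

Derivation:
Inversions: 45
Blank is in row 3 (0-indexed from top), which is row 1 counting from the bottom (bottom = 1).
45 + 1 = 46, which is even, so the puzzle is not solvable.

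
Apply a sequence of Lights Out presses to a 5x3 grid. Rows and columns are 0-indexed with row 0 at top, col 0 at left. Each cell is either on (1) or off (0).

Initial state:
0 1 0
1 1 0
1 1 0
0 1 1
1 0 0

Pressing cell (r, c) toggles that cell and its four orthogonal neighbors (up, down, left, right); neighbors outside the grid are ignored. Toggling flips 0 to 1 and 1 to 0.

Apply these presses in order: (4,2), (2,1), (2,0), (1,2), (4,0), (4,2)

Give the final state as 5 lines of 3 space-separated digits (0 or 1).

Answer: 0 1 1
0 1 1
1 1 0
0 0 1
0 1 0

Derivation:
After press 1 at (4,2):
0 1 0
1 1 0
1 1 0
0 1 0
1 1 1

After press 2 at (2,1):
0 1 0
1 0 0
0 0 1
0 0 0
1 1 1

After press 3 at (2,0):
0 1 0
0 0 0
1 1 1
1 0 0
1 1 1

After press 4 at (1,2):
0 1 1
0 1 1
1 1 0
1 0 0
1 1 1

After press 5 at (4,0):
0 1 1
0 1 1
1 1 0
0 0 0
0 0 1

After press 6 at (4,2):
0 1 1
0 1 1
1 1 0
0 0 1
0 1 0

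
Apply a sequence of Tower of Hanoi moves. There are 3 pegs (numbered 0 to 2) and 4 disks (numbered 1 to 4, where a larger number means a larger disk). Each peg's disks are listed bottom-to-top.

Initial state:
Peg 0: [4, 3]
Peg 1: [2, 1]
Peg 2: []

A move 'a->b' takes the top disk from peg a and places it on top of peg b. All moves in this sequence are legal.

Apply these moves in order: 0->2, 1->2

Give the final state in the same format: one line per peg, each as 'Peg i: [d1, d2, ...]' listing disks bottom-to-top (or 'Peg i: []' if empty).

Answer: Peg 0: [4]
Peg 1: [2]
Peg 2: [3, 1]

Derivation:
After move 1 (0->2):
Peg 0: [4]
Peg 1: [2, 1]
Peg 2: [3]

After move 2 (1->2):
Peg 0: [4]
Peg 1: [2]
Peg 2: [3, 1]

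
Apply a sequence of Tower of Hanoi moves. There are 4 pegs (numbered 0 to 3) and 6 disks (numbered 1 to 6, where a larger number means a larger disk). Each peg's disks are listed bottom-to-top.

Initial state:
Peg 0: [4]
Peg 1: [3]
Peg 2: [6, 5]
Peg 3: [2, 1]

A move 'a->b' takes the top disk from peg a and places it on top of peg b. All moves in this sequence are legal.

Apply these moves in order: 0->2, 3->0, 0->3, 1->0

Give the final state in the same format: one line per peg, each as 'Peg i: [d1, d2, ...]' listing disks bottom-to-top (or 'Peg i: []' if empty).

Answer: Peg 0: [3]
Peg 1: []
Peg 2: [6, 5, 4]
Peg 3: [2, 1]

Derivation:
After move 1 (0->2):
Peg 0: []
Peg 1: [3]
Peg 2: [6, 5, 4]
Peg 3: [2, 1]

After move 2 (3->0):
Peg 0: [1]
Peg 1: [3]
Peg 2: [6, 5, 4]
Peg 3: [2]

After move 3 (0->3):
Peg 0: []
Peg 1: [3]
Peg 2: [6, 5, 4]
Peg 3: [2, 1]

After move 4 (1->0):
Peg 0: [3]
Peg 1: []
Peg 2: [6, 5, 4]
Peg 3: [2, 1]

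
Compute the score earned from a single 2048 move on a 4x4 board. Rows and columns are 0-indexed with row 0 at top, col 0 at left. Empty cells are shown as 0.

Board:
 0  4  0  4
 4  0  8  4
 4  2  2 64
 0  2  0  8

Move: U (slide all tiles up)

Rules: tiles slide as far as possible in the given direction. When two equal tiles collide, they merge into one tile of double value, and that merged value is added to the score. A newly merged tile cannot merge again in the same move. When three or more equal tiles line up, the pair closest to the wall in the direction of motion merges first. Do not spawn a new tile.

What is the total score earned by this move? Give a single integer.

Answer: 20

Derivation:
Slide up:
col 0: [0, 4, 4, 0] -> [8, 0, 0, 0]  score +8 (running 8)
col 1: [4, 0, 2, 2] -> [4, 4, 0, 0]  score +4 (running 12)
col 2: [0, 8, 2, 0] -> [8, 2, 0, 0]  score +0 (running 12)
col 3: [4, 4, 64, 8] -> [8, 64, 8, 0]  score +8 (running 20)
Board after move:
 8  4  8  8
 0  4  2 64
 0  0  0  8
 0  0  0  0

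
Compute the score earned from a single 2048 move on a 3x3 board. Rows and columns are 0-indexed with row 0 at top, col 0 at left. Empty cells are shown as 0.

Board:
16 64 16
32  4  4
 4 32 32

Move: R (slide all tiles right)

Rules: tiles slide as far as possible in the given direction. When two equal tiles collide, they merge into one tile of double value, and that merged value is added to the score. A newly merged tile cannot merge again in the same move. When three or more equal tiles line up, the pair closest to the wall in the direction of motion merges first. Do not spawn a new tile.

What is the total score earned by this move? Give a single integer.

Answer: 72

Derivation:
Slide right:
row 0: [16, 64, 16] -> [16, 64, 16]  score +0 (running 0)
row 1: [32, 4, 4] -> [0, 32, 8]  score +8 (running 8)
row 2: [4, 32, 32] -> [0, 4, 64]  score +64 (running 72)
Board after move:
16 64 16
 0 32  8
 0  4 64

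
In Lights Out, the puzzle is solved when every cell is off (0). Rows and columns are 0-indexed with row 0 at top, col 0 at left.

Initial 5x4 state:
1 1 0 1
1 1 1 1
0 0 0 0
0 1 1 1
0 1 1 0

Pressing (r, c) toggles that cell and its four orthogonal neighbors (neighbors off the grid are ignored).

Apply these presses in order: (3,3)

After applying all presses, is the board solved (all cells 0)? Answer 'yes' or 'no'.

After press 1 at (3,3):
1 1 0 1
1 1 1 1
0 0 0 1
0 1 0 0
0 1 1 1

Lights still on: 12

Answer: no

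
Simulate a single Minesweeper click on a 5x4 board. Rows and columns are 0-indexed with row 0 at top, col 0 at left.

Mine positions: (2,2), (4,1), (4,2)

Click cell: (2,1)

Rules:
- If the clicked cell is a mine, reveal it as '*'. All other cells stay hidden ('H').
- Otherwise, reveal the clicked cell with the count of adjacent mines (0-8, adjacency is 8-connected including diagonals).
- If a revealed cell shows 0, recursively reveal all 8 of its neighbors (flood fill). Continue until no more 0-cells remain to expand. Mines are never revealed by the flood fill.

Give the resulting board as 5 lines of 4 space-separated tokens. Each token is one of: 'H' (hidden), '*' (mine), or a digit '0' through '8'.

H H H H
H H H H
H 1 H H
H H H H
H H H H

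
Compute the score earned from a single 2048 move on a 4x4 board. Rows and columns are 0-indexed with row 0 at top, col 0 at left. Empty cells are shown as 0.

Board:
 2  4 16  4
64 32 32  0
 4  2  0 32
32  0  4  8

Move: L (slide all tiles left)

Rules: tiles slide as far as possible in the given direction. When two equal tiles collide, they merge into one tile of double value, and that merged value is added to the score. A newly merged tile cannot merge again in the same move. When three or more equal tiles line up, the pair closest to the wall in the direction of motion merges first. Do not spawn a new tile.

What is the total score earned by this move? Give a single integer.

Answer: 64

Derivation:
Slide left:
row 0: [2, 4, 16, 4] -> [2, 4, 16, 4]  score +0 (running 0)
row 1: [64, 32, 32, 0] -> [64, 64, 0, 0]  score +64 (running 64)
row 2: [4, 2, 0, 32] -> [4, 2, 32, 0]  score +0 (running 64)
row 3: [32, 0, 4, 8] -> [32, 4, 8, 0]  score +0 (running 64)
Board after move:
 2  4 16  4
64 64  0  0
 4  2 32  0
32  4  8  0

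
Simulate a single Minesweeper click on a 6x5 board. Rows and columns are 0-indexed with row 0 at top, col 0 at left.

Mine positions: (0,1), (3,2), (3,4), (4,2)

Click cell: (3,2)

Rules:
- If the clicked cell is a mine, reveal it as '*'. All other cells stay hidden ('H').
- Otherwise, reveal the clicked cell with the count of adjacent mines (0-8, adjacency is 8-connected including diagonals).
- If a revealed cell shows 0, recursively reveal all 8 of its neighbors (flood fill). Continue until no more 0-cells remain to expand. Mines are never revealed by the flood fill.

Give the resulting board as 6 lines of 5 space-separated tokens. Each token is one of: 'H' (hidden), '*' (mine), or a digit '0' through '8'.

H H H H H
H H H H H
H H H H H
H H * H H
H H H H H
H H H H H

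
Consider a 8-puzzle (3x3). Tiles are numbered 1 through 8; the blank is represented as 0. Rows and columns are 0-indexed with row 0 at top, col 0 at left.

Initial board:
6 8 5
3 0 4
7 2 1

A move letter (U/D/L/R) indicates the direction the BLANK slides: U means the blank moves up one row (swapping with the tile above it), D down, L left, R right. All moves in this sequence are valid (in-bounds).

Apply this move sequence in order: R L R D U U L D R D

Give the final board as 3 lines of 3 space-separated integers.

After move 1 (R):
6 8 5
3 4 0
7 2 1

After move 2 (L):
6 8 5
3 0 4
7 2 1

After move 3 (R):
6 8 5
3 4 0
7 2 1

After move 4 (D):
6 8 5
3 4 1
7 2 0

After move 5 (U):
6 8 5
3 4 0
7 2 1

After move 6 (U):
6 8 0
3 4 5
7 2 1

After move 7 (L):
6 0 8
3 4 5
7 2 1

After move 8 (D):
6 4 8
3 0 5
7 2 1

After move 9 (R):
6 4 8
3 5 0
7 2 1

After move 10 (D):
6 4 8
3 5 1
7 2 0

Answer: 6 4 8
3 5 1
7 2 0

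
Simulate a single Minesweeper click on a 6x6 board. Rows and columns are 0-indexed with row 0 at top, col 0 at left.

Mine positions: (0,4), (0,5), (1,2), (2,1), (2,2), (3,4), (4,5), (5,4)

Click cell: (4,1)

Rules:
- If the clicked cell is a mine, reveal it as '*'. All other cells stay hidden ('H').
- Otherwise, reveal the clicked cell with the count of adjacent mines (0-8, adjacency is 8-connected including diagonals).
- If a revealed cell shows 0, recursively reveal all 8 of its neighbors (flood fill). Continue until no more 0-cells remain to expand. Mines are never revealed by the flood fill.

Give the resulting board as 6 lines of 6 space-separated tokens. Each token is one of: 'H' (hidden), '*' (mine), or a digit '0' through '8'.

H H H H H H
H H H H H H
H H H H H H
1 2 2 2 H H
0 0 0 2 H H
0 0 0 1 H H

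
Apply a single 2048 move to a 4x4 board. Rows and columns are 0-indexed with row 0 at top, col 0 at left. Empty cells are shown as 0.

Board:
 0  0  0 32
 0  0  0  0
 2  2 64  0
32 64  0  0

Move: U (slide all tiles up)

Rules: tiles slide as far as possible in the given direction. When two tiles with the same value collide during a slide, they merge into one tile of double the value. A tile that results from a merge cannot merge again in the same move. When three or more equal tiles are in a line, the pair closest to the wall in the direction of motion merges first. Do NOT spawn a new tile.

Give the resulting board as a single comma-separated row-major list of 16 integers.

Answer: 2, 2, 64, 32, 32, 64, 0, 0, 0, 0, 0, 0, 0, 0, 0, 0

Derivation:
Slide up:
col 0: [0, 0, 2, 32] -> [2, 32, 0, 0]
col 1: [0, 0, 2, 64] -> [2, 64, 0, 0]
col 2: [0, 0, 64, 0] -> [64, 0, 0, 0]
col 3: [32, 0, 0, 0] -> [32, 0, 0, 0]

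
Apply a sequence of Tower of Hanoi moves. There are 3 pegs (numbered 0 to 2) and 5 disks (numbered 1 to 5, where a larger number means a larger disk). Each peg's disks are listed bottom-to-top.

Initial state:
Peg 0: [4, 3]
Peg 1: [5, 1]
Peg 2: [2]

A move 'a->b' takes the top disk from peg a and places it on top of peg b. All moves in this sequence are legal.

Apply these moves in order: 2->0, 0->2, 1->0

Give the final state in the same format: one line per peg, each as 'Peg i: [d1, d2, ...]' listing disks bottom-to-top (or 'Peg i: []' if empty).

Answer: Peg 0: [4, 3, 1]
Peg 1: [5]
Peg 2: [2]

Derivation:
After move 1 (2->0):
Peg 0: [4, 3, 2]
Peg 1: [5, 1]
Peg 2: []

After move 2 (0->2):
Peg 0: [4, 3]
Peg 1: [5, 1]
Peg 2: [2]

After move 3 (1->0):
Peg 0: [4, 3, 1]
Peg 1: [5]
Peg 2: [2]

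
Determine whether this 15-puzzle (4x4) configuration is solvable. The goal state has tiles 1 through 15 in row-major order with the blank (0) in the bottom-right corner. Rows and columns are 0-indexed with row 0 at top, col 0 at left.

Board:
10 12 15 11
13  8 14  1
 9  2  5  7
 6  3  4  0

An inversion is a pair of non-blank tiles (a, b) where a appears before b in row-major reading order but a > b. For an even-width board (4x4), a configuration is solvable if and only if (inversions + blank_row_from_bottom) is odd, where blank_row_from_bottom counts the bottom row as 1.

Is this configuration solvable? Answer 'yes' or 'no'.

Inversions: 77
Blank is in row 3 (0-indexed from top), which is row 1 counting from the bottom (bottom = 1).
77 + 1 = 78, which is even, so the puzzle is not solvable.

Answer: no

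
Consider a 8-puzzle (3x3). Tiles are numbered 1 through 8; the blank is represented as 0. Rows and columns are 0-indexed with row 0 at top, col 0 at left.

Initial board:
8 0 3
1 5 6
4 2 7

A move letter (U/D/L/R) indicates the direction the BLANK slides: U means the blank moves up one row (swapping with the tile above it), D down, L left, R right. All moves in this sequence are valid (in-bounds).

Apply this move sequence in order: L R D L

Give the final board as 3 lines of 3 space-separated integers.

After move 1 (L):
0 8 3
1 5 6
4 2 7

After move 2 (R):
8 0 3
1 5 6
4 2 7

After move 3 (D):
8 5 3
1 0 6
4 2 7

After move 4 (L):
8 5 3
0 1 6
4 2 7

Answer: 8 5 3
0 1 6
4 2 7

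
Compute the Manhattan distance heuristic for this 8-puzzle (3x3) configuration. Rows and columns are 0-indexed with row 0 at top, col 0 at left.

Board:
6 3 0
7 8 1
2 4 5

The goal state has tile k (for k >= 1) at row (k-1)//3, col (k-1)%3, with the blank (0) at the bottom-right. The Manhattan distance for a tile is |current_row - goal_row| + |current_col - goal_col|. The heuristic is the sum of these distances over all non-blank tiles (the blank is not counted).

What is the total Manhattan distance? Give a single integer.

Tile 6: at (0,0), goal (1,2), distance |0-1|+|0-2| = 3
Tile 3: at (0,1), goal (0,2), distance |0-0|+|1-2| = 1
Tile 7: at (1,0), goal (2,0), distance |1-2|+|0-0| = 1
Tile 8: at (1,1), goal (2,1), distance |1-2|+|1-1| = 1
Tile 1: at (1,2), goal (0,0), distance |1-0|+|2-0| = 3
Tile 2: at (2,0), goal (0,1), distance |2-0|+|0-1| = 3
Tile 4: at (2,1), goal (1,0), distance |2-1|+|1-0| = 2
Tile 5: at (2,2), goal (1,1), distance |2-1|+|2-1| = 2
Sum: 3 + 1 + 1 + 1 + 3 + 3 + 2 + 2 = 16

Answer: 16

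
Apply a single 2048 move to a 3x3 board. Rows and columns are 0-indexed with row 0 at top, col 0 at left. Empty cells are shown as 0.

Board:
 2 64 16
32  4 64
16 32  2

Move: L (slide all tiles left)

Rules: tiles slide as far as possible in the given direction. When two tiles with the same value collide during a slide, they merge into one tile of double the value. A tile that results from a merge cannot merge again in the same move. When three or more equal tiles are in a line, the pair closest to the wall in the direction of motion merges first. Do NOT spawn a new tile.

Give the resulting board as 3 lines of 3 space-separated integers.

Answer:  2 64 16
32  4 64
16 32  2

Derivation:
Slide left:
row 0: [2, 64, 16] -> [2, 64, 16]
row 1: [32, 4, 64] -> [32, 4, 64]
row 2: [16, 32, 2] -> [16, 32, 2]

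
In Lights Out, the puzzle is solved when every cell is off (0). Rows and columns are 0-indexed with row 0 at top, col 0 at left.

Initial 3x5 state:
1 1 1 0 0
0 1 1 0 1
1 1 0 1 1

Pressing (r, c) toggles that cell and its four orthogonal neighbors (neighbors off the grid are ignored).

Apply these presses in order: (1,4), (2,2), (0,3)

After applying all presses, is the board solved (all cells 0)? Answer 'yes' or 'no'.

Answer: no

Derivation:
After press 1 at (1,4):
1 1 1 0 1
0 1 1 1 0
1 1 0 1 0

After press 2 at (2,2):
1 1 1 0 1
0 1 0 1 0
1 0 1 0 0

After press 3 at (0,3):
1 1 0 1 0
0 1 0 0 0
1 0 1 0 0

Lights still on: 6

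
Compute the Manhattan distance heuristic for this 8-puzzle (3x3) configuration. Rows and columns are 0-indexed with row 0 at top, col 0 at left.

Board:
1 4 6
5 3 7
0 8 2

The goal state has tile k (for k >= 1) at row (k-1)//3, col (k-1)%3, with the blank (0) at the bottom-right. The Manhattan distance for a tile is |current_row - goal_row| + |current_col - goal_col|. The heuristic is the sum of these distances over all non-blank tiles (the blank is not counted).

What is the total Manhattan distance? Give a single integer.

Answer: 12

Derivation:
Tile 1: (0,0)->(0,0) = 0
Tile 4: (0,1)->(1,0) = 2
Tile 6: (0,2)->(1,2) = 1
Tile 5: (1,0)->(1,1) = 1
Tile 3: (1,1)->(0,2) = 2
Tile 7: (1,2)->(2,0) = 3
Tile 8: (2,1)->(2,1) = 0
Tile 2: (2,2)->(0,1) = 3
Sum: 0 + 2 + 1 + 1 + 2 + 3 + 0 + 3 = 12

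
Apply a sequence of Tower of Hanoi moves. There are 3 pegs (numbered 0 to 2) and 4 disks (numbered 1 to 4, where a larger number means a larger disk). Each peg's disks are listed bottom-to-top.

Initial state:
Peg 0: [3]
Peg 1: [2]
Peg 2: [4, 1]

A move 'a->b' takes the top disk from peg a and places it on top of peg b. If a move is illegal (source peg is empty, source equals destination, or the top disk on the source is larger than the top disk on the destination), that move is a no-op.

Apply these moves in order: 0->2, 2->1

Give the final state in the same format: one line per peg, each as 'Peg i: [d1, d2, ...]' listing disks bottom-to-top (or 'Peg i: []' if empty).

After move 1 (0->2):
Peg 0: [3]
Peg 1: [2]
Peg 2: [4, 1]

After move 2 (2->1):
Peg 0: [3]
Peg 1: [2, 1]
Peg 2: [4]

Answer: Peg 0: [3]
Peg 1: [2, 1]
Peg 2: [4]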